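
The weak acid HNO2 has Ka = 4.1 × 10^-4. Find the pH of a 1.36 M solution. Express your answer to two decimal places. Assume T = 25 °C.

HNO2 ⇌ NO2- + H+
Ka = x²/(1.36 − x) = 4.1 × 10^-4
Assume x ≪ 1.36: x ≈ √(4.1 × 10^-4 × 1.36) = 2.36 × 10^-2 M
(x/C₀ = 1.7% < 5%, so the approximation holds.)
pH = −log(2.36 × 10^-2) = 1.63

pH = 1.63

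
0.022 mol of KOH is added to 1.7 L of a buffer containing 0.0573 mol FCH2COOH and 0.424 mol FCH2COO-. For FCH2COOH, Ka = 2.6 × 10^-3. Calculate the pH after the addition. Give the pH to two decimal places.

pH = 3.69

After neutralization: n(FCH2COOH) = 0.0353 mol, n(FCH2COO-) = 0.446 mol.
pKa = −log(2.6 × 10^-3) = 2.585
pH = pKa + log(n_FCH2COO-/n_FCH2COOH) = 2.585 + log(0.446/0.0353) = 2.585 + (+1.102)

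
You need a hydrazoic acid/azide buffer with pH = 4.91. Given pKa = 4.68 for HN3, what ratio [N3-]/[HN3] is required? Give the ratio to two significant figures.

ratio = 1.7

pH = pKa + log(r) ⇒ log(r) = 4.91 − 4.68 = +0.23
r = [N3-]/[HN3] = 10^(+0.23) = 1.7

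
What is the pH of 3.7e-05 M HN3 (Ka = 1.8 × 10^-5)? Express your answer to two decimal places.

HN3 ⇌ N3- + H+
From the ICE table, Ka = x²/(3.7e-05 − x) = 1.8 × 10^-5.
The 5% rule fails; solving x² + Ka·x − Ka·C₀ = 0 exactly:
x = [−1.8e-05 + √(1.8e-05² + 2.66e-09)]/2 = 1.83 × 10^-5 M
pH = −log(1.83 × 10^-5) = 4.74

pH = 4.74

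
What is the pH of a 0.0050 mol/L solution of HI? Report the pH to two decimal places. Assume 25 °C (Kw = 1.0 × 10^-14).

HI is a strong acid and dissociates completely, so [H+] = 0.0050 M.
pH = -log(0.005) = 2.30

pH = 2.30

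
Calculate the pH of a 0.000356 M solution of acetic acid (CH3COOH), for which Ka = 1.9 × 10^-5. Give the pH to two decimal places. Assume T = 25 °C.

pH = 4.13

CH3COOH ⇌ CH3COO- + H+
From the ICE table, Ka = [H+]²/(0.000356 − [H+]) = 1.9 × 10^-5.
[H+] is not negligible relative to C₀; solve [H+]² + 1.9e-05·[H+] − 6.76e-09 = 0.
[H+] = (−Ka + √(Ka² + 4·Ka·C₀))/2 = 7.33 × 10^-5 M
pH = −log(7.33 × 10^-5) = 4.13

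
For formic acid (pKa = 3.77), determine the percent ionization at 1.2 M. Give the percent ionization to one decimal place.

1.2%

HCOOH ⇌ HCOO- + H+; let x = [H+] at equilibrium.
Ka = 10^(−3.77) = 1.70 × 10^-4
x ≈ √(Ka·C₀) = √(1.70 × 10^-4 × 1.2) = 1.43 × 10^-2 M
Fraction ionized = 1.43 × 10^-2 / 1.2 = 0.0119 → 1.2%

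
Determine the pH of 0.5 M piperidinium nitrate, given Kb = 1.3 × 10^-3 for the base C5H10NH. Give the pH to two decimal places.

C5H10NH2+ is the conjugate acid of the weak base C5H10NH.
Ka = Kw/Kb = 1.0×10^-14 / 1.3 × 10^-3 = 7.69 × 10^-12
From the ICE table, Ka = [H+]²/(0.5 − [H+]) = 7.69 × 10^-12.
Neglecting [H+] in the denominator: [H+] = √(7.69 × 10^-12 × 0.5) = 1.96 × 10^-6 M
Check: 0.00039% ionized — well under 5%, approximation valid.
pH = −log(1.96 × 10^-6) = 5.71

pH = 5.71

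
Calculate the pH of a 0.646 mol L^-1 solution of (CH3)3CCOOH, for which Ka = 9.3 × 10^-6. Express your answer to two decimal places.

(CH3)3CCOOH ⇌ (CH3)3CCOO- + H+
From the ICE table, Ka = [H+]²/(0.646 − [H+]) = 9.3 × 10^-6.
Assume [H+] ≪ 0.646: [H+] ≈ √(9.3 × 10^-6 × 0.646) = 2.45 × 10^-3 M
([H+]/C₀ = 0.38% < 5%, so the approximation holds.)
pH = −log(2.45 × 10^-3) = 2.61

pH = 2.61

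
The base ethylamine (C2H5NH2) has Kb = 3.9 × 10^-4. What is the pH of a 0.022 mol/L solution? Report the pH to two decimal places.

C2H5NH2 + H2O ⇌ C2H5NH3+ + OH-
Let x = [OH-] at equilibrium. Kb = x²/(0.022 − x).
x is not negligible relative to C₀; solve x² + 0.00039·x − 8.58e-06 = 0.
x = [−0.00039 + √(0.00039² + 3.43e-05)]/2 = 2.74 × 10^-3 M
pOH = 2.56, so pH = 14.00 − pOH = 11.44

pH = 11.44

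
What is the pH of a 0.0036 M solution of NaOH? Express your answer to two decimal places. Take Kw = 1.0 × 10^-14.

pH = 11.56

NaOH is a strong base; [OH-] = 0.0036 M.
pOH = -log(0.0036) = 2.44
pH = 14.00 - 2.44 = 11.56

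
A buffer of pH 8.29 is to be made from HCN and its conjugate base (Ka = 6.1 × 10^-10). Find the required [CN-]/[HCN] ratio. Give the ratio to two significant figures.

ratio = 0.12

pKa = -log(6.1 × 10^-10) = 9.215
pH = pKa + log(r) ⇒ log(r) = 8.29 − 9.215 = -0.925
r = [CN-]/[HCN] = 10^(-0.925) = 0.119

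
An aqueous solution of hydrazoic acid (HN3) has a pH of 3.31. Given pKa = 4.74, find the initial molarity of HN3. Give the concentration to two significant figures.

C₀ = 1.4 × 10^-2 M

[H+] = 10^(-3.31) = 4.90 × 10^-4 M = x
Ka = 10^(−4.74) = 1.82 × 10^-5
Ka = x²/(C₀ − x) ⇒ C₀ = x + x²/Ka
C₀ = 4.90 × 10^-4 + (4.90 × 10^-4)²/(1.82 × 10^-5) = 1.37 × 10^-2 M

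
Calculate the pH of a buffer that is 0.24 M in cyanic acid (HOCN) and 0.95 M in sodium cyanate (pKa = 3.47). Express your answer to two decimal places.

pH = 4.07

Using pH = pKa + log([base]/[acid]) with [base]/[acid] = 0.95/0.24:
pH = 3.47 + (+0.598) = 4.07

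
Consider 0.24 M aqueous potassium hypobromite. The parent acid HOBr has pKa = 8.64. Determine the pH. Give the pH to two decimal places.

pH = 11.01

OBr- is the conjugate base of the weak acid HOBr.
Ka = 10^(−8.64) = 2.29 × 10^-9
Kb = Kw/Ka = 1.0×10^-14 / 2.29 × 10^-9 = 4.37 × 10^-6
Kb = [OH-]²/(0.24 − [OH-]) = 4.37 × 10^-6
Assume [OH-] ≪ 0.24: [OH-] ≈ √(4.37 × 10^-6 × 0.24) = 1.02 × 10^-3 M
pOH = −log(1.02 × 10^-3) = 2.99; pH = 14.00 − 2.99 = 11.01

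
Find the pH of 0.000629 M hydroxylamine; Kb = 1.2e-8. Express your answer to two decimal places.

pH = 8.44

NH2OH + H2O ⇌ NH3OH+ + OH-
Let x = [OH-] at equilibrium. Kb = x²/(0.000629 − x).
Neglecting x in the denominator: x = √(1.2 × 10^-8 × 0.000629) = 2.75 × 10^-6 M
pOH = 5.56, so pH = 14.00 − pOH = 8.44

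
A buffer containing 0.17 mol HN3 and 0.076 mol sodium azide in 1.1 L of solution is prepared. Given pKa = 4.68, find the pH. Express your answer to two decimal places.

Using pH = pKa + log([base]/[acid]) with [base]/[acid] = 0.076/0.17:
pH = 4.68 + (-0.350) = 4.33

pH = 4.33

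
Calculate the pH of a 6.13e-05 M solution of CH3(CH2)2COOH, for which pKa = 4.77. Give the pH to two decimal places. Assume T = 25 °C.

CH3(CH2)2COOH ⇌ CH3(CH2)2COO- + H+
Ka = 10^(−4.77) = 1.70 × 10^-5
From the ICE table, Ka = [H+]²/(6.13e-05 − [H+]) = 1.70 × 10^-5.
Here C₀/Ka ≈ 3.61, so the small-[H+] approximation fails. Use the quadratic:
[H+] = [−1.7e-05 + √(1.7e-05² + 4.17e-09)]/2 = 2.49 × 10^-5 M
pH = −log[H+] = −log(2.49 × 10^-5) = 4.60

pH = 4.60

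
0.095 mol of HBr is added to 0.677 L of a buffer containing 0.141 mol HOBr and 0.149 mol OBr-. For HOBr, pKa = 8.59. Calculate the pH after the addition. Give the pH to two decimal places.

After neutralization: n(HOBr) = 0.236 mol, n(OBr-) = 0.054 mol.
pH = pKa + log(n_OBr-/n_HOBr) = 8.59 + log(0.054/0.236) = 8.59 + (-0.641)

pH = 7.95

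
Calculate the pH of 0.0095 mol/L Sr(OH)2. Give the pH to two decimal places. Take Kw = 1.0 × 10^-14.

pH = 12.28

Sr(OH)2 is a strong base (each formula unit releases 2 OH-); [OH-] = 0.019 M.
pOH = -log(0.019) = 1.72
pH = 14.00 - 1.72 = 12.28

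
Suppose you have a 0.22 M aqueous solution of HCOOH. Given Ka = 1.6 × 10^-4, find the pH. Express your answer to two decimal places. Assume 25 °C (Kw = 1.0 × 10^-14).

pH = 2.23

HCOOH ⇌ HCOO- + H+
Let x = [H+] at equilibrium. Ka = x²/(0.22 − x).
Since Ka ≪ C₀, x ≈ √(Ka·C₀) = 5.93 × 10^-3 M.
(x/C₀ = 2.7% < 5%, so the approximation holds.)
pH = −log[H+] = −log(5.93 × 10^-3) = 2.23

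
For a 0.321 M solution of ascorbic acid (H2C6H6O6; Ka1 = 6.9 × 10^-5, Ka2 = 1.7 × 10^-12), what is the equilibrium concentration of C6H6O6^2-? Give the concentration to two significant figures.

1.7 × 10^-12 M

First ionization gives [H+] ≈ [HC6H6O6-] = 4.71 × 10^-3 M.
Second step: Ka2 = [H+][C6H6O6^2-]/[HC6H6O6-] ≈ [C6H6O6^2-] (since [H+] ≈ [HC6H6O6-]).
So [C6H6O6^2-] ≈ Ka2.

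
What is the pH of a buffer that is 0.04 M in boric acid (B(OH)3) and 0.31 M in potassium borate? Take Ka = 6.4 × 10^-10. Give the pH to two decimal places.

pH = 10.08

pKa = −log(6.4 × 10^-10) = 9.194
Henderson–Hasselbalch: pH = pKa + log([B(OH)4-]/[B(OH)3]) = 9.194 + log(0.31/0.04)
pH = 9.194 + (+0.889) = 10.08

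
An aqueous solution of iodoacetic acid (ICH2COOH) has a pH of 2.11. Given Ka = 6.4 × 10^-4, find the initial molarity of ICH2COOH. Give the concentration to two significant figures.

[H+] = 10^(-2.11) = 7.76 × 10^-3 M = x
Ka = x²/(C₀ − x) ⇒ C₀ = x + x²/Ka
C₀ = 7.76 × 10^-3 + (7.76 × 10^-3)²/(6.4 × 10^-4) = 1.02 × 10^-1 M

C₀ = 1.0 × 10^-1 M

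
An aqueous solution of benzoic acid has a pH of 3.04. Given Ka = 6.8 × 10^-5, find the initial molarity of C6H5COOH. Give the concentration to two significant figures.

C₀ = 1.3 × 10^-2 M

[H+] = 10^(-3.04) = 9.12 × 10^-4 M = x
Ka = x²/(C₀ − x) ⇒ C₀ = x + x²/Ka
C₀ = 9.12 × 10^-4 + (9.12 × 10^-4)²/(6.8 × 10^-5) = 1.31 × 10^-2 M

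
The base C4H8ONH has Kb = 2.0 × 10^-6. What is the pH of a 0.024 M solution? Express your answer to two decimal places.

pH = 10.34

C4H8ONH + H2O ⇌ C4H8ONH2+ + OH-
Kb = [OH-]²/(0.024 − [OH-]) = 2.0 × 10^-6
Assume [OH-] ≪ 0.024: [OH-] ≈ √(2.0 × 10^-6 × 0.024) = 2.19 × 10^-4 M
pOH = −log(2.19 × 10^-4) = 3.66; pH = 14.00 − 3.66 = 10.34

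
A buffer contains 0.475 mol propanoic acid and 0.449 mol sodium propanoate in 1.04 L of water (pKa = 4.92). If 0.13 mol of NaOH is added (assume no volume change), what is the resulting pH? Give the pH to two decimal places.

After neutralization: n(CH3CH2COOH) = 0.345 mol, n(CH3CH2COO-) = 0.579 mol.
pH = pKa + log([A⁻]/[HA]) = 4.92 + log(0.579/0.345) = 4.92 +0.225

pH = 5.14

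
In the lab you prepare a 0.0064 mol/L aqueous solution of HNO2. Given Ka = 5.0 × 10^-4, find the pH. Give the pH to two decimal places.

HNO2 ⇌ NO2- + H+
From the ICE table, Ka = x²/(0.0064 − x) = 5.0 × 10^-4.
The 5% rule fails; solving x² + Ka·x − Ka·C₀ = 0 exactly:
x = (−Ka + √(Ka² + 4·Ka·C₀))/2 = 1.56 × 10^-3 M
pH = −log[H+] = −log(1.56 × 10^-3) = 2.81

pH = 2.81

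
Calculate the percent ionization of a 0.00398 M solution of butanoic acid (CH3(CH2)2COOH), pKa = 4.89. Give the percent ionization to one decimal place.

5.5%

CH3(CH2)2COOH ⇌ CH3(CH2)2COO- + H+; let x = [H+] at equilibrium.
Ka = 10^(−4.89) = 1.29 × 10^-5
Ka = x²/(C₀ − x); solving the quadratic gives x = 2.20 × 10^-4 M.
Fraction ionized = 2.20 × 10^-4 / 0.00398 = 0.0553 → 5.5%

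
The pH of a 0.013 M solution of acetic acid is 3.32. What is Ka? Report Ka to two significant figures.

[H+] = 10^(-3.32) = 4.79 × 10^-4 M
At equilibrium [HA] = 0.013 − 4.79 × 10^-4 = 1.25 × 10^-2 M
Ka = [H+][A-]/[HA] = (4.79 × 10^-4)² / 1.25 × 10^-2 = 1.8 × 10^-5

Ka = 1.8 × 10^-5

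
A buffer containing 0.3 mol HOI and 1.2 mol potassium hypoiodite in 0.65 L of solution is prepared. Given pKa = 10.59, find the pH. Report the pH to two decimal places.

Henderson–Hasselbalch: pH = pKa + log([OI-]/[HOI]) = 10.59 + log(1.2/0.3)
pH = 10.59 + (+0.602) = 11.19

pH = 11.19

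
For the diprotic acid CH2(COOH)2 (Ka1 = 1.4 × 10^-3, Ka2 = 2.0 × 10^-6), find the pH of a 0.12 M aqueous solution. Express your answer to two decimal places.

Ka1 ≫ Ka2, so treat the first dissociation as the only significant source of H+.
Ka1 = x²/(0.12 − x) = 1.4 × 10^-3
Solving the quadratic: x = (−Ka1 + √(Ka1² + 4·Ka1·C₀))/2 = 1.23 × 10^-2 M
pH = −log(1.23 × 10^-2) = 1.91

pH = 1.91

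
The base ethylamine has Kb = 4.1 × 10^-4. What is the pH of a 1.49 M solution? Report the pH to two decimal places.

pH = 12.39

C2H5NH2 + H2O ⇌ C2H5NH3+ + OH-
From the ICE table, Kb = [OH-]²/(1.49 − [OH-]) = 4.1 × 10^-4.
Since Kb ≪ C₀, [OH-] ≈ √(Kb·C₀) = 2.47 × 10^-2 M.
([OH-]/C₀ = 1.7% < 5%, so the approximation holds.)
pOH = 1.61, so pH = 14.00 − pOH = 12.39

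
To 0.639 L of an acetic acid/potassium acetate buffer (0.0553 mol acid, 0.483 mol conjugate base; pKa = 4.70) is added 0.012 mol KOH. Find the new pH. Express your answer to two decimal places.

OH- converts CH3COOH to CH3COO-: CH3COOH → 0.0433 mol, CH3COO- → 0.495 mol.
pH = pKa + log([A⁻]/[HA]) = 4.70 + log(0.495/0.0433) = 4.70 +1.058

pH = 5.76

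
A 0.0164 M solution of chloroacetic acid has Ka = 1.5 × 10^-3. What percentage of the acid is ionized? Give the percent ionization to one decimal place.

26.0%

ClCH2COOH ⇌ ClCH2COO- + H+; let x = [H+] at equilibrium.
Ka = x²/(C₀ − x); solving the quadratic gives x = 4.27 × 10^-3 M.
% ionization = x/C₀ × 100% = 4.27 × 10^-3/0.0164 × 100% = 26.0%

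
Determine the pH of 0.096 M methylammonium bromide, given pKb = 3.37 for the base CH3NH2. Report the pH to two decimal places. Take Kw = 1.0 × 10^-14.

CH3NH3+ is the conjugate acid of the weak base CH3NH2.
Kb = 10^(−3.37) = 4.27 × 10^-4
Ka = Kw/Kb = 1.0×10^-14 / 4.27 × 10^-4 = 2.34 × 10^-11
Let x = [H+] at equilibrium. Ka = x²/(0.096 − x).
Neglecting x in the denominator: x = √(2.34 × 10^-11 × 0.096) = 1.50 × 10^-6 M
pH = −log(1.50 × 10^-6) = 5.82

pH = 5.82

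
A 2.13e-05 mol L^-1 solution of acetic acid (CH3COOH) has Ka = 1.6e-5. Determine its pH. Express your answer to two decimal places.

pH = 4.92

CH3COOH ⇌ CH3COO- + H+
Ka = [H+]²/(2.13e-05 − [H+]) = 1.6 × 10^-5
Here C₀/Ka ≈ 1.33, so the small-[H+] approximation fails. Use the quadratic:
[H+] = [−1.6e-05 + √(1.6e-05² + 1.36e-09)]/2 = 1.21 × 10^-5 M
pH = −log[H+] = −log(1.21 × 10^-5) = 4.92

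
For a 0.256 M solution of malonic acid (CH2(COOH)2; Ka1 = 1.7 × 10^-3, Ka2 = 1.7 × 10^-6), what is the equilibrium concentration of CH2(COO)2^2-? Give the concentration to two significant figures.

First ionization gives [H+] ≈ [CH2(COOH)COO-] = 2.00 × 10^-2 M.
Second step: Ka2 = [H+][CH2(COO)2^2-]/[CH2(COOH)COO-] ≈ [CH2(COO)2^2-] (since [H+] ≈ [CH2(COOH)COO-]).
So [CH2(COO)2^2-] ≈ Ka2.

1.7 × 10^-6 M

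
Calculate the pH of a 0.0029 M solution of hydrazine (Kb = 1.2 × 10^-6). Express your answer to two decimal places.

N2H4 + H2O ⇌ N2H5+ + OH-
Kb = x²/(0.0029 − x) = 1.2 × 10^-6
Neglecting x in the denominator: x = √(1.2 × 10^-6 × 0.0029) = 5.90 × 10^-5 M
Check: 2% ionized — well under 5%, approximation valid.
pOH = −log(5.90 × 10^-5) = 4.23; pH = 14.00 − 4.23 = 9.77

pH = 9.77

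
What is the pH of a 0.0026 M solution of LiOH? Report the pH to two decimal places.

pH = 11.41

LiOH is a strong base; [OH-] = 0.0026 M.
pOH = -log(0.0026) = 2.59
pH = 14.00 - 2.59 = 11.41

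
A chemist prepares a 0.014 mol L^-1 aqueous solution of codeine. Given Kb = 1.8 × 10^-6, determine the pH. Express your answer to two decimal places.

C18H21NO3 + H2O ⇌ C18H22NO3+ + OH-
Kb = [OH-]²/(0.014 − [OH-]) = 1.8 × 10^-6
Neglecting [OH-] in the denominator: [OH-] = √(1.8 × 10^-6 × 0.014) = 1.59 × 10^-4 M
pOH = 3.80, so pH = 14.00 − pOH = 10.20

pH = 10.20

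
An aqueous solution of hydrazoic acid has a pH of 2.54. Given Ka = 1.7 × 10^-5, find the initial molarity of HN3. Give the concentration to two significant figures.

C₀ = 4.9 × 10^-1 M

[H+] = 10^(-2.54) = 2.88 × 10^-3 M = x
Ka = x²/(C₀ − x) ⇒ C₀ = x + x²/Ka
C₀ = 2.88 × 10^-3 + (2.88 × 10^-3)²/(1.7 × 10^-5) = 4.91 × 10^-1 M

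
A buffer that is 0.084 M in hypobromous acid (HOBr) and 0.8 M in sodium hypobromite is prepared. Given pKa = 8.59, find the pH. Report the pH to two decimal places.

Henderson–Hasselbalch: pH = pKa + log([OBr-]/[HOBr]) = 8.59 + log(0.8/0.084)
pH = 8.59 + (+0.979) = 9.57

pH = 9.57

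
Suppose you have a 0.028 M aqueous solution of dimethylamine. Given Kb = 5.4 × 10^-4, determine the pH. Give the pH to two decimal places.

pH = 11.56

(CH3)2NH + H2O ⇌ (CH3)2NH2+ + OH-
Kb = x²/(0.028 − x) = 5.4 × 10^-4
Here C₀/Kb ≈ 51.9, so the small-x approximation fails. Use the quadratic:
x = [−0.00054 + √(0.00054² + 6.05e-05)]/2 = 3.63 × 10^-3 M
pOH = −log(3.63 × 10^-3) = 2.44; pH = 14.00 − 2.44 = 11.56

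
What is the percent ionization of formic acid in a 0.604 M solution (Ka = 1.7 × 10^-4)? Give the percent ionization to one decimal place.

1.7%

HCOOH ⇌ HCOO- + H+; let x = [H+] at equilibrium.
x ≈ √(Ka·C₀) = √(1.7 × 10^-4 × 0.604) = 1.01 × 10^-2 M
Fraction ionized = 1.01 × 10^-2 / 0.604 = 0.0167 → 1.7%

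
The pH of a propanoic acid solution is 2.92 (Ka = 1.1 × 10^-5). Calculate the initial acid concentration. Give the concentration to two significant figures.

[H+] = 10^(-2.92) = 1.20 × 10^-3 M = x
Ka = x²/(C₀ − x) ⇒ C₀ = x + x²/Ka
C₀ = 1.20 × 10^-3 + (1.20 × 10^-3)²/(1.1 × 10^-5) = 1.32 × 10^-1 M

C₀ = 1.3 × 10^-1 M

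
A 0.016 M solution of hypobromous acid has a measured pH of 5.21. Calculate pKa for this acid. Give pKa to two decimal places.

[H+] = 10^(-5.21) = 6.17 × 10^-6 M
At equilibrium [HA] = 0.016 − 6.17 × 10^-6 = 1.60 × 10^-2 M
Ka = [H+][A-]/[HA] = (6.17 × 10^-6)² / 1.60 × 10^-2 = 2.38 × 10^-9
pKa = -log(2.38 × 10^-9) = 8.62

pKa = 8.62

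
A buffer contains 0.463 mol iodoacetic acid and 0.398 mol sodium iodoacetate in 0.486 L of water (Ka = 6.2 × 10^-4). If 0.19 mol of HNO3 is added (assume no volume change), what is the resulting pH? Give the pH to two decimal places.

pH = 2.71

After neutralization: n(ICH2COOH) = 0.653 mol, n(ICH2COO-) = 0.208 mol.
pKa = −log(6.2 × 10^-4) = 3.208
Henderson–Hasselbalch with mole ratio 0.208/0.653: pH = 3.208 + (-0.497)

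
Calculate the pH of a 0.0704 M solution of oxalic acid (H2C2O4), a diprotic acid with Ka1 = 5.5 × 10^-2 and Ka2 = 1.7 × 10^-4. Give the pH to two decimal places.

pH = 1.39

Since Ka1 ≫ Ka2, the first ionization dominates [H+].
Ka1 = x²/(0.0704 − x) = 5.5 × 10^-2
Solving the quadratic: x = (−Ka1 + √(Ka1² + 4·Ka1·C₀))/2 = 4.05 × 10^-2 M
pH = −log(4.05 × 10^-2) = 1.39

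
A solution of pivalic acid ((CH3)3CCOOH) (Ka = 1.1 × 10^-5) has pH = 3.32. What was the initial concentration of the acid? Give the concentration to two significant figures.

C₀ = 2.1 × 10^-2 M

[H+] = 10^(-3.32) = 4.79 × 10^-4 M = x
Ka = x²/(C₀ − x) ⇒ C₀ = x + x²/Ka
C₀ = 4.79 × 10^-4 + (4.79 × 10^-4)²/(1.1 × 10^-5) = 2.13 × 10^-2 M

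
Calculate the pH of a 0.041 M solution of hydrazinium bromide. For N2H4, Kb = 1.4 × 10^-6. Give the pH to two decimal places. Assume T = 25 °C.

N2H5+ is the conjugate acid of the weak base N2H4.
Ka = Kw/Kb = 1.0×10^-14 / 1.4 × 10^-6 = 7.14 × 10^-9
Ka = [H+]²/(0.041 − [H+]) = 7.14 × 10^-9
Assume [H+] ≪ 0.041: [H+] ≈ √(7.14 × 10^-9 × 0.041) = 1.71 × 10^-5 M
Check: 0.042% ionized — well under 5%, approximation valid.
pH = −log(1.71 × 10^-5) = 4.77

pH = 4.77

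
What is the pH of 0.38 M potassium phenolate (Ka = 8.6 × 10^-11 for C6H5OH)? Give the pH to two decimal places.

pH = 11.82

C6H5O- is the conjugate base of the weak acid C6H5OH.
Kb = Kw/Ka = 1.0×10^-14 / 8.6 × 10^-11 = 1.16 × 10^-4
From the ICE table, Kb = [OH-]²/(0.38 − [OH-]) = 1.16 × 10^-4.
Assume [OH-] ≪ 0.38: [OH-] ≈ √(1.16 × 10^-4 × 0.38) = 6.64 × 10^-3 M
([OH-]/C₀ = 1.7% < 5%, so the approximation holds.)
pOH = 2.18, so pH = 14.00 − pOH = 11.82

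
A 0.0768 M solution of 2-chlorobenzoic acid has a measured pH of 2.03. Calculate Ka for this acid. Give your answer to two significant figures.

[H+] = 10^(-2.03) = 9.33 × 10^-3 M
At equilibrium [HA] = 0.0768 − 9.33 × 10^-3 = 6.75 × 10^-2 M
Ka = [H+][A-]/[HA] = (9.33 × 10^-3)² / 6.75 × 10^-2 = 1.3 × 10^-3

Ka = 1.3 × 10^-3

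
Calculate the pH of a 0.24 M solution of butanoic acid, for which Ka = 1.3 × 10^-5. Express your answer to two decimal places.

pH = 2.75

CH3(CH2)2COOH ⇌ CH3(CH2)2COO- + H+
Ka = [H+]²/(0.24 − [H+]) = 1.3 × 10^-5
Assume [H+] ≪ 0.24: [H+] ≈ √(1.3 × 10^-5 × 0.24) = 1.77 × 10^-3 M
Check: 0.74% ionized — well under 5%, approximation valid.
pH = −log[H+] = −log(1.77 × 10^-3) = 2.75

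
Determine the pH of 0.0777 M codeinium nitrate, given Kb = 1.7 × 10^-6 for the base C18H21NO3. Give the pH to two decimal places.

C18H22NO3+ is the conjugate acid of the weak base C18H21NO3.
Ka = Kw/Kb = 1.0×10^-14 / 1.7 × 10^-6 = 5.88 × 10^-9
Ka = [H+]²/(0.0777 − [H+]) = 5.88 × 10^-9
Neglecting [H+] in the denominator: [H+] = √(5.88 × 10^-9 × 0.0777) = 2.14 × 10^-5 M
Check: 0.028% ionized — well under 5%, approximation valid.
pH = −log[H+] = −log(2.14 × 10^-5) = 4.67

pH = 4.67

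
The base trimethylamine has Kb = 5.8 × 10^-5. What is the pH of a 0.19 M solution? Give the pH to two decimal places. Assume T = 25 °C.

pH = 11.52

(CH3)3N + H2O ⇌ (CH3)3NH+ + OH-
From the ICE table, Kb = x²/(0.19 − x) = 5.8 × 10^-5.
Neglecting x in the denominator: x = √(5.8 × 10^-5 × 0.19) = 3.32 × 10^-3 M
(x/C₀ = 1.7% < 5%, so the approximation holds.)
pOH = 2.48, so pH = 14.00 − pOH = 11.52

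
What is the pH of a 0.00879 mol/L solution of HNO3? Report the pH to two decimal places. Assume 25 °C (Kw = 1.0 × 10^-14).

pH = 2.06

HNO3 is a strong acid and dissociates completely, so [H+] = 0.00879 M.
pH = -log(0.00879) = 2.06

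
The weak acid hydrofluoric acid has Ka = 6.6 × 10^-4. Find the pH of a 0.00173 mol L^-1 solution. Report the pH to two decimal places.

pH = 3.10

HF ⇌ F- + H+
Ka = x²/(0.00173 − x) = 6.6 × 10^-4
The 5% rule fails; solving x² + Ka·x − Ka·C₀ = 0 exactly:
x = [−0.00066 + √(0.00066² + 4.57e-06)]/2 = 7.88 × 10^-4 M
pH = −log(7.88 × 10^-4) = 3.10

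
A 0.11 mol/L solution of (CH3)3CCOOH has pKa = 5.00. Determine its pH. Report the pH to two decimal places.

pH = 2.98

(CH3)3CCOOH ⇌ (CH3)3CCOO- + H+
Ka = 10^(−5.00) = 1.00 × 10^-5
Ka = x²/(0.11 − x) = 1.00 × 10^-5
Since Ka ≪ C₀, x ≈ √(Ka·C₀) = 1.05 × 10^-3 M.
Check: 0.95% ionized — well under 5%, approximation valid.
pH = −log[H+] = −log(1.05 × 10^-3) = 2.98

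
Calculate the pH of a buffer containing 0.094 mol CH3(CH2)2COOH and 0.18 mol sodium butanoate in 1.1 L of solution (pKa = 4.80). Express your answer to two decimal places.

Using pH = pKa + log([base]/[acid]) with [base]/[acid] = 0.18/0.094:
pH = 4.80 + (+0.282) = 5.08

pH = 5.08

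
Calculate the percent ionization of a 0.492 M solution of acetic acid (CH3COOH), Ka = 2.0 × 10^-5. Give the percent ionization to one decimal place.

0.6%

CH3COOH ⇌ CH3COO- + H+; let x = [H+] at equilibrium.
x ≈ √(Ka·C₀) = √(2.0 × 10^-5 × 0.492) = 3.14 × 10^-3 M
Fraction ionized = 3.14 × 10^-3 / 0.492 = 0.0064 → 0.6%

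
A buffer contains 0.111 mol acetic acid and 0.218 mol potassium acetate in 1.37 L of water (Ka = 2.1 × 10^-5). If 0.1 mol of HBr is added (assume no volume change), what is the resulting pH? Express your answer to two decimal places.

Added H+ converts CH3COO- to CH3COOH: CH3COOH → 0.211 mol, CH3COO- → 0.118 mol.
pKa = −log(2.1 × 10^-5) = 4.678
pH = pKa + log(n_CH3COO-/n_CH3COOH) = 4.678 + log(0.118/0.211) = 4.678 + (-0.252)

pH = 4.43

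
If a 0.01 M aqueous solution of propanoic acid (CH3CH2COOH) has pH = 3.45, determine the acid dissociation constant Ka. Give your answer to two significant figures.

[H+] = 10^(-3.45) = 3.55 × 10^-4 M
At equilibrium [HA] = 0.01 − 3.55 × 10^-4 = 9.65 × 10^-3 M
Ka = [H+][A-]/[HA] = (3.55 × 10^-4)² / 9.65 × 10^-3 = 1.3 × 10^-5

Ka = 1.3 × 10^-5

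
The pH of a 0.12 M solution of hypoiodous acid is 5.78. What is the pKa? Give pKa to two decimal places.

[H+] = 10^(-5.78) = 1.66 × 10^-6 M
At equilibrium [HA] = 0.12 − 1.66 × 10^-6 = 1.20 × 10^-1 M
Ka = [H+][A-]/[HA] = (1.66 × 10^-6)² / 1.20 × 10^-1 = 2.30 × 10^-11
pKa = -log(2.30 × 10^-11) = 10.64

pKa = 10.64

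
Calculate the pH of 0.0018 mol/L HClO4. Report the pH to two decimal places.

HClO4 is a strong acid and dissociates completely, so [H+] = 0.0018 M.
pH = -log(0.0018) = 2.74

pH = 2.74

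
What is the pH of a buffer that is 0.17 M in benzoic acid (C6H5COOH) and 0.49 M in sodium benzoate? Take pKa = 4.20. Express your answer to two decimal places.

pH = 4.66

Using pH = pKa + log([base]/[acid]) with [base]/[acid] = 0.49/0.17:
pH = 4.20 + (+0.460) = 4.66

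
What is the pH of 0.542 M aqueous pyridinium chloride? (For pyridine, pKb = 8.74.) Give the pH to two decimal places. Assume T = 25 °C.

C5H5NH+ is the conjugate acid of the weak base C5H5N.
Kb = 10^(−8.74) = 1.82 × 10^-9
Ka = Kw/Kb = 1.0×10^-14 / 1.82 × 10^-9 = 5.49 × 10^-6
Let x = [H+] at equilibrium. Ka = x²/(0.542 − x).
Since Ka ≪ C₀, x ≈ √(Ka·C₀) = 1.72 × 10^-3 M.
pH = −log[H+] = −log(1.72 × 10^-3) = 2.76

pH = 2.76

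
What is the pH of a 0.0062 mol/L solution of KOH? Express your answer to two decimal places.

pH = 11.79

KOH is a strong base; [OH-] = 0.0062 M.
pOH = -log(0.0062) = 2.21
pH = 14.00 - 2.21 = 11.79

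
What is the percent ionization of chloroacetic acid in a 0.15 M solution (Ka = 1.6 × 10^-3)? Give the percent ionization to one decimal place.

9.8%

ClCH2COOH ⇌ ClCH2COO- + H+; let x = [H+] at equilibrium.
Solve x² + 0.0016x − 0.00024 = 0 → x = 1.47 × 10^-2 M
Fraction ionized = 1.47 × 10^-2 / 0.15 = 0.0980 → 9.8%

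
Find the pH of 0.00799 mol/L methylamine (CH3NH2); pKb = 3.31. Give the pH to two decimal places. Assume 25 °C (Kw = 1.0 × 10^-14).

pH = 11.24

CH3NH2 + H2O ⇌ CH3NH3+ + OH-
Kb = 10^(−3.31) = 4.90 × 10^-4
Let x = [OH-] at equilibrium. Kb = x²/(0.00799 − x).
The 5% rule fails; solving x² + Kb·x − Kb·C₀ = 0 exactly:
x = (−Kb + √(Kb² + 4·Kb·C₀))/2 = 1.75 × 10^-3 M
pOH = 2.76, so pH = 14.00 − pOH = 11.24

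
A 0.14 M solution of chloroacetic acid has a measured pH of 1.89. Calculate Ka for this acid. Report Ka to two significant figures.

[H+] = 10^(-1.89) = 1.29 × 10^-2 M
At equilibrium [HA] = 0.14 − 1.29 × 10^-2 = 1.27 × 10^-1 M
Ka = [H+][A-]/[HA] = (1.29 × 10^-2)² / 1.27 × 10^-1 = 1.3 × 10^-3

Ka = 1.3 × 10^-3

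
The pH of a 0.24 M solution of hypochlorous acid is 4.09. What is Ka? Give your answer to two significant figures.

Ka = 2.8 × 10^-8

[H+] = 10^(-4.09) = 8.13 × 10^-5 M
At equilibrium [HA] = 0.24 − 8.13 × 10^-5 = 2.40 × 10^-1 M
Ka = [H+][A-]/[HA] = (8.13 × 10^-5)² / 2.40 × 10^-1 = 2.8 × 10^-8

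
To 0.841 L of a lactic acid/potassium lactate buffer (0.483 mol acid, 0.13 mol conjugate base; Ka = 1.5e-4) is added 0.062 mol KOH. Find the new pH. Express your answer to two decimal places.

After neutralization: n(CH3CH(OH)COOH) = 0.421 mol, n(CH3CH(OH)COO-) = 0.192 mol.
pKa = −log(1.5 × 10^-4) = 3.824
pH = pKa + log(n_CH3CH(OH)COO-/n_CH3CH(OH)COOH) = 3.824 + log(0.192/0.421) = 3.824 + (-0.341)

pH = 3.48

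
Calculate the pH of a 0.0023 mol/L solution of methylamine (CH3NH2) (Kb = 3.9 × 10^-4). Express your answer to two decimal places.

pH = 10.89

CH3NH2 + H2O ⇌ CH3NH3+ + OH-
From the ICE table, Kb = [OH-]²/(0.0023 − [OH-]) = 3.9 × 10^-4.
Here C₀/Kb ≈ 5.9, so the small-[OH-] approximation fails. Use the quadratic:
[OH-] = [−0.00039 + √(0.00039² + 3.59e-06)]/2 = 7.72 × 10^-4 M
pOH = −log(7.72 × 10^-4) = 3.11; pH = 14.00 − 3.11 = 10.89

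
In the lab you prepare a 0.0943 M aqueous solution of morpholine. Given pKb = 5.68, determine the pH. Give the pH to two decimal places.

pH = 10.65

C4H8ONH + H2O ⇌ C4H8ONH2+ + OH-
Kb = 10^(−5.68) = 2.09 × 10^-6
From the ICE table, Kb = [OH-]²/(0.0943 − [OH-]) = 2.09 × 10^-6.
Since Kb ≪ C₀, [OH-] ≈ √(Kb·C₀) = 4.44 × 10^-4 M.
([OH-]/C₀ = 0.47% < 5%, so the approximation holds.)
pOH = −log(4.44 × 10^-4) = 3.35; pH = 14.00 − 3.35 = 10.65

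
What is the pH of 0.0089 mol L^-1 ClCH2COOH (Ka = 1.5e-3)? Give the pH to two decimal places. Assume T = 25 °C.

ClCH2COOH ⇌ ClCH2COO- + H+
From the ICE table, Ka = [H+]²/(0.0089 − [H+]) = 1.5 × 10^-3.
Here C₀/Ka ≈ 5.93, so the small-[H+] approximation fails. Use the quadratic:
[H+] = [−0.0015 + √(0.0015² + 5.34e-05)]/2 = 2.98 × 10^-3 M
pH = −log[H+] = −log(2.98 × 10^-3) = 2.53

pH = 2.53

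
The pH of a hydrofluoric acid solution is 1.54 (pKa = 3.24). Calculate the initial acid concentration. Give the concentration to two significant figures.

C₀ = 1.5 M

[H+] = 10^(-1.54) = 2.88 × 10^-2 M = x
Ka = 10^(−3.24) = 5.75 × 10^-4
Ka = x²/(C₀ − x) ⇒ C₀ = x + x²/Ka
C₀ = 2.88 × 10^-2 + (2.88 × 10^-2)²/(5.75 × 10^-4) = 1.47 M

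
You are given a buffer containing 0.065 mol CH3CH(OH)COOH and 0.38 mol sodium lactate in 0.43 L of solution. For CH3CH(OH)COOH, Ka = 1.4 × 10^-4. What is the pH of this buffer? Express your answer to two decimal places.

pKa = −log(1.4 × 10^-4) = 3.854
Henderson–Hasselbalch: pH = pKa + log([CH3CH(OH)COO-]/[CH3CH(OH)COOH]) = 3.854 + log(0.38/0.065)
pH = 3.854 + (+0.767) = 4.62

pH = 4.62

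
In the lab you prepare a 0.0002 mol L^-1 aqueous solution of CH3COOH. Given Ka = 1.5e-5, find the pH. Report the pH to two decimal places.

CH3COOH ⇌ CH3COO- + H+
From the ICE table, Ka = x²/(0.0002 − x) = 1.5 × 10^-5.
x is not negligible relative to C₀; solve x² + 1.5e-05·x − 3e-09 = 0.
x = (−Ka + √(Ka² + 4·Ka·C₀))/2 = 4.78 × 10^-5 M
pH = −log(4.78 × 10^-5) = 4.32

pH = 4.32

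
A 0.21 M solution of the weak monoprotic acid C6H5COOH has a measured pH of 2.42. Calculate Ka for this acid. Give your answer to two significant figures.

Ka = 7.0 × 10^-5

[H+] = 10^(-2.42) = 3.80 × 10^-3 M
At equilibrium [HA] = 0.21 − 3.80 × 10^-3 = 2.06 × 10^-1 M
Ka = [H+][A-]/[HA] = (3.80 × 10^-3)² / 2.06 × 10^-1 = 7.0 × 10^-5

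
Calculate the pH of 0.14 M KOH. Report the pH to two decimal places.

pH = 13.15

KOH is a strong base; [OH-] = 0.14 M.
pOH = -log(0.14) = 0.85
pH = 14.00 - 0.85 = 13.15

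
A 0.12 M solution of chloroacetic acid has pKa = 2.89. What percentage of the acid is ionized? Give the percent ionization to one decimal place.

9.8%

ClCH2COOH ⇌ ClCH2COO- + H+; let x = [H+] at equilibrium.
Ka = 10^(−2.89) = 1.29 × 10^-3
Solve x² + 0.00129x − 0.000155 = 0 → x = 1.18 × 10^-2 M
Fraction ionized = 1.18 × 10^-2 / 0.12 = 0.0983 → 9.8%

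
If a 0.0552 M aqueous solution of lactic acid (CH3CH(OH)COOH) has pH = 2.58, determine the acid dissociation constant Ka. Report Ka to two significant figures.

Ka = 1.3 × 10^-4

[H+] = 10^(-2.58) = 2.63 × 10^-3 M
At equilibrium [HA] = 0.0552 − 2.63 × 10^-3 = 5.26 × 10^-2 M
Ka = [H+][A-]/[HA] = (2.63 × 10^-3)² / 5.26 × 10^-2 = 1.3 × 10^-4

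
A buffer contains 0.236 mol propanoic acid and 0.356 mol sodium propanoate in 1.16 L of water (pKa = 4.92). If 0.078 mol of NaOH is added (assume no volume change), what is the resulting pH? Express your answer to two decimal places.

pH = 5.36

After neutralization: n(CH3CH2COOH) = 0.158 mol, n(CH3CH2COO-) = 0.434 mol.
pH = pKa + log([A⁻]/[HA]) = 4.92 + log(0.434/0.158) = 4.92 +0.439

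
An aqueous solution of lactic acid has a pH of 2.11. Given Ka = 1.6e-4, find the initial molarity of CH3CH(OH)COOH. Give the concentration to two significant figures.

[H+] = 10^(-2.11) = 7.76 × 10^-3 M = x
Ka = x²/(C₀ − x) ⇒ C₀ = x + x²/Ka
C₀ = 7.76 × 10^-3 + (7.76 × 10^-3)²/(1.6 × 10^-4) = 3.84 × 10^-1 M

C₀ = 3.8 × 10^-1 M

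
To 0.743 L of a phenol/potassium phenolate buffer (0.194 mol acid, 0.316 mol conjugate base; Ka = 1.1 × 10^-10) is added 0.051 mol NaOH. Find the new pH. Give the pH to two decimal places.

After neutralization: n(C6H5OH) = 0.143 mol, n(C6H5O-) = 0.367 mol.
pKa = −log(1.1 × 10^-10) = 9.959
Henderson–Hasselbalch with mole ratio 0.367/0.143: pH = 9.959 + (+0.409)

pH = 10.37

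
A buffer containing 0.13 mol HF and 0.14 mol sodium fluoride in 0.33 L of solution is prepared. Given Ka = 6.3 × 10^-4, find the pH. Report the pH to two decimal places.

pH = 3.23

pKa = −log(6.3 × 10^-4) = 3.201
Henderson–Hasselbalch: pH = pKa + log([F-]/[HF]) = 3.201 + log(0.14/0.13)
pH = 3.201 + (+0.032) = 3.23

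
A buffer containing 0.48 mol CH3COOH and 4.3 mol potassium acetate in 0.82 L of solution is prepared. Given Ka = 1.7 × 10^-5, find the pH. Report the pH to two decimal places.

pKa = −log(1.7 × 10^-5) = 4.770
Henderson–Hasselbalch: pH = pKa + log([CH3COO-]/[CH3COOH]) = 4.770 + log(4.3/0.48)
pH = 4.770 + (+0.952) = 5.72

pH = 5.72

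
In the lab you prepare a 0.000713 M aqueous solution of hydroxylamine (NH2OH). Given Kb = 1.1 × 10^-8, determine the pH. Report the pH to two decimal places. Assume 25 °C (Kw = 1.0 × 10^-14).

pH = 8.45

NH2OH + H2O ⇌ NH3OH+ + OH-
From the ICE table, Kb = x²/(0.000713 − x) = 1.1 × 10^-8.
Neglecting x in the denominator: x = √(1.1 × 10^-8 × 0.000713) = 2.80 × 10^-6 M
(x/C₀ = 0.39% < 5%, so the approximation holds.)
pOH = −log(2.80 × 10^-6) = 5.55; pH = 14.00 − 5.55 = 8.45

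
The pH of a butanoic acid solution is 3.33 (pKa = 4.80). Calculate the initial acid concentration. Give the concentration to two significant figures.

C₀ = 1.4 × 10^-2 M

[H+] = 10^(-3.33) = 4.68 × 10^-4 M = x
Ka = 10^(−4.80) = 1.58 × 10^-5
Ka = x²/(C₀ − x) ⇒ C₀ = x + x²/Ka
C₀ = 4.68 × 10^-4 + (4.68 × 10^-4)²/(1.58 × 10^-5) = 1.43 × 10^-2 M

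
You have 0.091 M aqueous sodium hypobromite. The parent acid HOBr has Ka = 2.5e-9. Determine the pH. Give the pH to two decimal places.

OBr- is the conjugate base of the weak acid HOBr.
Kb = Kw/Ka = 1.0×10^-14 / 2.5 × 10^-9 = 4.00 × 10^-6
Kb = [OH-]²/(0.091 − [OH-]) = 4.00 × 10^-6
Assume [OH-] ≪ 0.091: [OH-] ≈ √(4.00 × 10^-6 × 0.091) = 6.03 × 10^-4 M
pOH = −log(6.03 × 10^-4) = 3.22; pH = 14.00 − 3.22 = 10.78

pH = 10.78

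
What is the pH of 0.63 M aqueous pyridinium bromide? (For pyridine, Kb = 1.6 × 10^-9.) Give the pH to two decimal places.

pH = 2.70

C5H5NH+ is the conjugate acid of the weak base C5H5N.
Ka = Kw/Kb = 1.0×10^-14 / 1.6 × 10^-9 = 6.25 × 10^-6
From the ICE table, Ka = [H+]²/(0.63 − [H+]) = 6.25 × 10^-6.
Neglecting [H+] in the denominator: [H+] = √(6.25 × 10^-6 × 0.63) = 1.98 × 10^-3 M
([H+]/C₀ = 0.31% < 5%, so the approximation holds.)
pH = −log[H+] = −log(1.98 × 10^-3) = 2.70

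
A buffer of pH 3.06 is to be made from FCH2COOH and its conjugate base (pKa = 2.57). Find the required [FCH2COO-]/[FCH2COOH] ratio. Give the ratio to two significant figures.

pH = pKa + log(r) ⇒ log(r) = 3.06 − 2.57 = +0.49
r = [FCH2COO-]/[FCH2COOH] = 10^(+0.49) = 3.09

ratio = 3.1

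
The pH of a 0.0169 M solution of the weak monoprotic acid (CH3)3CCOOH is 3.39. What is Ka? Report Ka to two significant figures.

Ka = 1.0 × 10^-5

[H+] = 10^(-3.39) = 4.07 × 10^-4 M
At equilibrium [HA] = 0.0169 − 4.07 × 10^-4 = 1.65 × 10^-2 M
Ka = [H+][A-]/[HA] = (4.07 × 10^-4)² / 1.65 × 10^-2 = 1.0 × 10^-5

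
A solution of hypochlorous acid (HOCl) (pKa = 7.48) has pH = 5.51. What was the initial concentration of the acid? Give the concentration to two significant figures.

[H+] = 10^(-5.51) = 3.09 × 10^-6 M = x
Ka = 10^(−7.48) = 3.31 × 10^-8
Ka = x²/(C₀ − x) ⇒ C₀ = x + x²/Ka
C₀ = 3.09 × 10^-6 + (3.09 × 10^-6)²/(3.31 × 10^-8) = 2.92 × 10^-4 M

C₀ = 2.9 × 10^-4 M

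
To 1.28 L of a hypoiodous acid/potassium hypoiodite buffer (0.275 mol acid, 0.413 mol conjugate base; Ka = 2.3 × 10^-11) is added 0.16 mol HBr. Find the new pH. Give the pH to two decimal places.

pH = 10.40

Added H+ converts OI- to HOI: HOI → 0.435 mol, OI- → 0.253 mol.
pKa = −log(2.3 × 10^-11) = 10.638
pH = pKa + log(n_OI-/n_HOI) = 10.638 + log(0.253/0.435) = 10.638 + (-0.235)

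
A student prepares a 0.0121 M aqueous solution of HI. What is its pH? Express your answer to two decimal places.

pH = 1.92

HI is a strong acid and dissociates completely, so [H+] = 0.0121 M.
pH = -log(0.0121) = 1.92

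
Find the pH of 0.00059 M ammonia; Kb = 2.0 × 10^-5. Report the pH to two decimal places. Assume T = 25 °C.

pH = 10.00

NH3 + H2O ⇌ NH4+ + OH-
From the ICE table, Kb = x²/(0.00059 − x) = 2.0 × 10^-5.
x is not negligible relative to C₀; solve x² + 2e-05·x − 1.18e-08 = 0.
x = [−2e-05 + √(2e-05² + 4.72e-08)]/2 = 9.91 × 10^-5 M
pOH = −log(9.91 × 10^-5) = 4.00; pH = 14.00 − 4.00 = 10.00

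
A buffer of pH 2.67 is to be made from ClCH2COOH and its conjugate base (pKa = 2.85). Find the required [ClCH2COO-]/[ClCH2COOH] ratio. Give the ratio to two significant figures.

pH = pKa + log(r) ⇒ log(r) = 2.67 − 2.85 = -0.18
r = [ClCH2COO-]/[ClCH2COOH] = 10^(-0.18) = 0.661

ratio = 0.66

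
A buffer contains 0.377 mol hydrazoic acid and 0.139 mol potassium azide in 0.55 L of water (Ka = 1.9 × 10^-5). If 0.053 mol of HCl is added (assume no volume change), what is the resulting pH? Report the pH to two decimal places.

Added H+ converts N3- to HN3: HN3 → 0.43 mol, N3- → 0.086 mol.
pKa = −log(1.9 × 10^-5) = 4.721
pH = pKa + log(n_N3-/n_HN3) = 4.721 + log(0.086/0.43) = 4.721 + (-0.699)

pH = 4.02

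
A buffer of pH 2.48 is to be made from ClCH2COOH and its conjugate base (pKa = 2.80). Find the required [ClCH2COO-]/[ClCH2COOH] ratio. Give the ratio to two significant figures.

ratio = 0.48

pH = pKa + log(r) ⇒ log(r) = 2.48 − 2.80 = -0.32
r = [ClCH2COO-]/[ClCH2COOH] = 10^(-0.32) = 0.479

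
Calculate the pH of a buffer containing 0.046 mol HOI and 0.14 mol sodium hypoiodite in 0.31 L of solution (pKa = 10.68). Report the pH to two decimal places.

Using pH = pKa + log([base]/[acid]) with [base]/[acid] = 0.14/0.046:
pH = 10.68 + (+0.483) = 11.16

pH = 11.16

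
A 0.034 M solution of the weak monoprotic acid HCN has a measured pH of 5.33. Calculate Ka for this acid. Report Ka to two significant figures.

[H+] = 10^(-5.33) = 4.68 × 10^-6 M
At equilibrium [HA] = 0.034 − 4.68 × 10^-6 = 3.40 × 10^-2 M
Ka = [H+][A-]/[HA] = (4.68 × 10^-6)² / 3.40 × 10^-2 = 6.4 × 10^-10

Ka = 6.4 × 10^-10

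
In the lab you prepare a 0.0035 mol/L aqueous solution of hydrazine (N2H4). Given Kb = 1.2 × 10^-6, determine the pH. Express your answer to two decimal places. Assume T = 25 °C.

N2H4 + H2O ⇌ N2H5+ + OH-
From the ICE table, Kb = x²/(0.0035 − x) = 1.2 × 10^-6.
Neglecting x in the denominator: x = √(1.2 × 10^-6 × 0.0035) = 6.48 × 10^-5 M
pOH = 4.19, so pH = 14.00 − pOH = 9.81

pH = 9.81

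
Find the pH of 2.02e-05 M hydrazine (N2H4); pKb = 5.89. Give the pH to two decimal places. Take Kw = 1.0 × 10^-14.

pH = 8.65

N2H4 + H2O ⇌ N2H5+ + OH-
Kb = 10^(−5.89) = 1.29 × 10^-6
From the ICE table, Kb = x²/(2.02e-05 − x) = 1.29 × 10^-6.
The 5% rule fails; solving x² + Kb·x − Kb·C₀ = 0 exactly:
x = [−1.29e-06 + √(1.29e-06² + 1.04e-10)]/2 = 4.50 × 10^-6 M
pOH = −log(4.50 × 10^-6) = 5.35; pH = 14.00 − 5.35 = 8.65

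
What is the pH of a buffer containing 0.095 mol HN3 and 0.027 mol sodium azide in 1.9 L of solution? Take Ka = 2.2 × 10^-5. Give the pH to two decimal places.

pH = 4.11

pKa = −log(2.2 × 10^-5) = 4.658
Using pH = pKa + log([base]/[acid]) with [base]/[acid] = 0.027/0.095:
pH = 4.658 + (-0.546) = 4.11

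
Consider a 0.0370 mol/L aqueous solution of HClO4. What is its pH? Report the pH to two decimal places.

HClO4 is a strong acid and dissociates completely, so [H+] = 0.0370 M.
pH = -log(0.037) = 1.43

pH = 1.43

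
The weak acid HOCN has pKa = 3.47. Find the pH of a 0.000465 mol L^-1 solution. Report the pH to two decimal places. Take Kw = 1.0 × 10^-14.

pH = 3.58

HOCN ⇌ OCN- + H+
Ka = 10^(−3.47) = 3.39 × 10^-4
Ka = x²/(0.000465 − x) = 3.39 × 10^-4
x is not negligible relative to C₀; solve x² + 0.000339·x − 1.58e-07 = 0.
x = [−0.000339 + √(0.000339² + 6.31e-07)]/2 = 2.62 × 10^-4 M
pH = −log[H+] = −log(2.62 × 10^-4) = 3.58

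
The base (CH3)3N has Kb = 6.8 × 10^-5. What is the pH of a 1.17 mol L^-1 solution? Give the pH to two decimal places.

pH = 11.95

(CH3)3N + H2O ⇌ (CH3)3NH+ + OH-
Let x = [OH-] at equilibrium. Kb = x²/(1.17 − x).
Assume x ≪ 1.17: x ≈ √(6.8 × 10^-5 × 1.17) = 8.92 × 10^-3 M
pOH = −log(8.92 × 10^-3) = 2.05; pH = 14.00 − 2.05 = 11.95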